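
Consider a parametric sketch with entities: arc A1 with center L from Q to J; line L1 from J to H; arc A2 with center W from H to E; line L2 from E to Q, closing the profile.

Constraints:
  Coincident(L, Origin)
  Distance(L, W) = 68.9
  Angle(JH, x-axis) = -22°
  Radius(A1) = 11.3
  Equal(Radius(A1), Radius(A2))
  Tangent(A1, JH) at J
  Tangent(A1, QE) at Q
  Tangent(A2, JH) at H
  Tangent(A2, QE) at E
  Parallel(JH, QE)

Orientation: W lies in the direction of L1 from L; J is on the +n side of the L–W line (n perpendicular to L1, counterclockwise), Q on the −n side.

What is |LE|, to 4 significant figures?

69.82

The slot axis is L1's direction at -22.0°, so u = (cos -22.0°, sin -22.0°) = (0.9272, -0.3746) and n = (−sin -22.0°, cos -22.0°) = (0.3746, 0.9272). L is at the origin and W lies 68.9 along u from L, so W = 68.9·u = (63.88, -25.81). Tangency of A1 to both parallel lines with radius 11.3 puts J and Q at L ± 11.3·n: J = (4.233, 10.48), Q = (-4.233, -10.48). Equal radii place H and E the same way about W: H = W + 11.3·n = (68.12, -15.33), E = W − 11.3·n = (59.65, -36.29). Then |LE| = |E − L| = 69.82.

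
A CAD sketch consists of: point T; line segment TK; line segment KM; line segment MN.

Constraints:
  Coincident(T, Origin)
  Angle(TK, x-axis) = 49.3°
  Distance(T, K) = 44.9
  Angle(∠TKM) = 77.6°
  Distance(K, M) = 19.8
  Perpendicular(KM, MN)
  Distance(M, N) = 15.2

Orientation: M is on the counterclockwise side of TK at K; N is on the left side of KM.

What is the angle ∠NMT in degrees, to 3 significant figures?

13.0°

∠TKM = 77.6°, so KM runs at 49.3° + (180° − 77.6°) = 152° from the x-axis; with |KM| = 19.8, M = K + 19.8·(cos 152°, sin 152°) = (11.8, 43.4). KM is perpendicular to MN; with |MN| = 15.2 on the left of KM, N = M + 15.2·(-0.474, -0.880) = (4.64, 30.0). Then cos ∠NMT = MN·MT / (|MN||MT|), giving 13.0°.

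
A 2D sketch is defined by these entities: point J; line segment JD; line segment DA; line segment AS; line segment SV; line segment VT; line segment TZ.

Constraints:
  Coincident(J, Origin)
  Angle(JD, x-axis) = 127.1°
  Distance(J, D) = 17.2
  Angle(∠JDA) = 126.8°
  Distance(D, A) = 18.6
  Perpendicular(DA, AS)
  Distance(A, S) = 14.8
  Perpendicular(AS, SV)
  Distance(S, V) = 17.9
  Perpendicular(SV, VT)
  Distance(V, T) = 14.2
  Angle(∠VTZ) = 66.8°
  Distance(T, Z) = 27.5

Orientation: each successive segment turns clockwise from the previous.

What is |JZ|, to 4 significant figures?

36.35

J is at the origin; JD runs at 127.1° with length 17.2, so D = (-10.38, 13.72). ∠JDA = 126.8° gives DA at 73.90° from the x-axis; with |DA| = 18.6, A = (-5.217, 31.59). DA ⟂ AS, so AS runs at -16.10°; with |AS| = 14.8, S = (9.002, 27.48). The perpendicularity gives SV at right angles to AS, so SV runs at -106.1°; with |SV| = 17.9, V = (4.038, 10.29). SV is perpendicular to VT, so VT runs at 163.9°; with |VT| = 14.2, T = (-9.605, 14.22). ∠VTZ = 66.8° gives TZ at 50.70° from the x-axis; with |TZ| = 27.5, Z = (7.813, 35.51). Then |JZ| = |Z − J| = 36.35.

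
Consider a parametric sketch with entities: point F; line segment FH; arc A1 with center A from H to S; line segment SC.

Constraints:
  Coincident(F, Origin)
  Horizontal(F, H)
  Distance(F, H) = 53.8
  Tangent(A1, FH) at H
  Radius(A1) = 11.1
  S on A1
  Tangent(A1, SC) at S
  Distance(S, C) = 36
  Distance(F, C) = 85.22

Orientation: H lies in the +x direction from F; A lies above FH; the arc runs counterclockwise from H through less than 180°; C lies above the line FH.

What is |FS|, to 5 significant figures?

65.098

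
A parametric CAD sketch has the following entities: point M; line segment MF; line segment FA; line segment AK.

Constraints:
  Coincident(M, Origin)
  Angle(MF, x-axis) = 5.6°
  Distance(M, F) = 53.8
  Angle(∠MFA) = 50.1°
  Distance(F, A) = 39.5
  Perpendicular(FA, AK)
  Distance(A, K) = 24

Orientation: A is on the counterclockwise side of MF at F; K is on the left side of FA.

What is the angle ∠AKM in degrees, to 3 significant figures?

164°

M is at the origin; MF runs at 5.6° with length 53.8, so F = 53.8·(cos 5.6°, sin 5.6°) = (53.5, 5.25). ∠MFA = 50.1°, so FA runs at 5.6° + (180° − 50.1°) = 136° from the x-axis; with |FA| = 39.5, A = F + 39.5·(cos 136°, sin 136°) = (25.4, 32.9). FA ⟂ AK; with |AK| = 24.0 on the left of FA, K = A + 24.0·(-0.701, -0.713) = (8.55, 15.8). Then cos ∠AKM = KA·KM / (|KA||KM|), giving 164°.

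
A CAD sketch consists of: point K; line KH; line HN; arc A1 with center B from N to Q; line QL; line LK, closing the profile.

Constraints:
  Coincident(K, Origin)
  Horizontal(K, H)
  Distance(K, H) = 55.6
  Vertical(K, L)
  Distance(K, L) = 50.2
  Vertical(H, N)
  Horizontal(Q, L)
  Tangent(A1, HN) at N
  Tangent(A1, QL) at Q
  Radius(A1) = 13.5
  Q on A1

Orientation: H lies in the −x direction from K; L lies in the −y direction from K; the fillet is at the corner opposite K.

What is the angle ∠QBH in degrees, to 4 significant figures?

159.8°

K is at the origin; KH is horizontal with |KH| = 55.6 and H on the −x side, so H = (-55.60, 0.000). KL is vertical with |KL| = 50.2 and L on the −y side, so L = (0.000, -50.20). The virtual corner opposite K is at (-55.60, -50.20). The tangent condition forces BN to be normal to HN and tangency of A1 to QL means the radius BQ is perpendicular to QL, with radius 13.5, so the center B sits 13.5 in from both sides at B = (-42.10, -36.70). That places the tangent points at N = (-55.60, -36.70) on HN and Q = (-42.10, -50.20) on QL. Then cos ∠QBH = BQ·BH / (|BQ||BH|), giving 159.8°.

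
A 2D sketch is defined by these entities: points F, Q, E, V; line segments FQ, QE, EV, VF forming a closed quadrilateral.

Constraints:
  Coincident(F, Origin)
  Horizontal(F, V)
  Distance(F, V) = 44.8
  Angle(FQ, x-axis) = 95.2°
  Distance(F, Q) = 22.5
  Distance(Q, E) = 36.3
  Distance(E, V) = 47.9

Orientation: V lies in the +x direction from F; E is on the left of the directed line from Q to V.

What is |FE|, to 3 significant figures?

51.9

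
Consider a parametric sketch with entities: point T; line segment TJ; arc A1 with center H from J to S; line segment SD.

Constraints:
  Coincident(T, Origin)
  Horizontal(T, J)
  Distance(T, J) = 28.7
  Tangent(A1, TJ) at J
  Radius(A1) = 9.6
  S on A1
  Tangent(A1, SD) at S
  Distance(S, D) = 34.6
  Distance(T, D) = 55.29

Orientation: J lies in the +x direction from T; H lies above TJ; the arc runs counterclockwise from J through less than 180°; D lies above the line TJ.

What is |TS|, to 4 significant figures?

39.80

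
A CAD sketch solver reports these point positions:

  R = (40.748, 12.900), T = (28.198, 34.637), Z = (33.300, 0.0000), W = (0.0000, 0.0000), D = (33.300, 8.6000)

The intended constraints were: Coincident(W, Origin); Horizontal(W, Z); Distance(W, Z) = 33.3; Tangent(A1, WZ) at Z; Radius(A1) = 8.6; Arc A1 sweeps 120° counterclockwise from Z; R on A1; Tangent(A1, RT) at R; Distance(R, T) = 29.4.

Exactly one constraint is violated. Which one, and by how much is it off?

Distance(R, T) = 29.4 — off by 4.30.

W = (0.00, 0.00) ✓; W.y = 0.00, Z.y = 0.00 ✓; |WZ| = 33.30 ✓; ∠(DZ, ZW) = 90.00° ✓; |DZ| = 8.600 ✓; bearing(D→R) − bearing(D→Z) = 120.0° ✓; |DR| = 8.600 ✓; ∠(DR, RT) = 90.00° ✓; |RT| = 25.10 ✗.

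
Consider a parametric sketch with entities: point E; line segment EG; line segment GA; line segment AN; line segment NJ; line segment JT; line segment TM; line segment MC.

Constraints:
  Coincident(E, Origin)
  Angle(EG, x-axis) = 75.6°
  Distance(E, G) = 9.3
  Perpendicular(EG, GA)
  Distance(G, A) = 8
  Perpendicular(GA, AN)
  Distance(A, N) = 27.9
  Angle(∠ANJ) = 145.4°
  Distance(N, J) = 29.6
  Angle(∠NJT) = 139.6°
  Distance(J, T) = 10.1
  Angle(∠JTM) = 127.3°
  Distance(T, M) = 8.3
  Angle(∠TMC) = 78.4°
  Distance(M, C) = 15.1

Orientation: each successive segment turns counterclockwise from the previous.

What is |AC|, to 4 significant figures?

45.46

E is at the origin; EG runs at 75.6° with length 9.3, so G = (2.313, 9.008). The perpendicularity gives GA at right angles to EG, so GA runs at 165.6°; with |GA| = 8.0, A = (-5.436, 11.00). The perpendicularity gives AN at right angles to GA, so AN runs at -104.4°; with |AN| = 27.9, N = (-12.37, -16.03). ∠ANJ = 145.4° gives NJ at -69.80° from the x-axis; with |NJ| = 29.6, J = (-2.153, -43.81). ∠NJT = 139.6° gives JT at -29.40° from the x-axis; with |JT| = 10.1, T = (6.646, -48.76). ∠JTM = 127.3° gives TM at 23.30° from the x-axis; with |TM| = 8.3, M = (14.27, -45.48). ∠TMC = 78.4° gives MC at 124.9° from the x-axis; with |MC| = 15.1, C = (5.629, -33.10). Then |AC| = |C − A| = 45.46.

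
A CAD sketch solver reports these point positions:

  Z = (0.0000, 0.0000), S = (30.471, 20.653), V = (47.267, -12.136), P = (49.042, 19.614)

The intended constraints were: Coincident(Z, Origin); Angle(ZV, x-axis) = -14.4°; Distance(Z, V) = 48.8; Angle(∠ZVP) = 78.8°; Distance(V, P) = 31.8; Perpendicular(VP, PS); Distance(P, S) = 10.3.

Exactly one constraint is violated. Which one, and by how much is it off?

Distance(P, S) = 10.3 — off by 8.30.

Z = (0.00, 0.00) ✓; ZV at -14.40° ✓; |ZV| = 48.80 ✓; ∠ZVP = 78.80° ✓; |VP| = 31.80 ✓; ∠(VP, PS) = 90.00° ✓; |PS| = 18.60 ✗.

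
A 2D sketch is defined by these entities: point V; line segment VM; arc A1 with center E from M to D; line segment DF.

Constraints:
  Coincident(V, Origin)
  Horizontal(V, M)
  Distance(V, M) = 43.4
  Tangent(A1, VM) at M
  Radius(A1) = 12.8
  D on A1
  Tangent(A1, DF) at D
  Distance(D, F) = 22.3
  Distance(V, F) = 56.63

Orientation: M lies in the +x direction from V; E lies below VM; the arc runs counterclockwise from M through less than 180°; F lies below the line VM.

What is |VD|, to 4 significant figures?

36.79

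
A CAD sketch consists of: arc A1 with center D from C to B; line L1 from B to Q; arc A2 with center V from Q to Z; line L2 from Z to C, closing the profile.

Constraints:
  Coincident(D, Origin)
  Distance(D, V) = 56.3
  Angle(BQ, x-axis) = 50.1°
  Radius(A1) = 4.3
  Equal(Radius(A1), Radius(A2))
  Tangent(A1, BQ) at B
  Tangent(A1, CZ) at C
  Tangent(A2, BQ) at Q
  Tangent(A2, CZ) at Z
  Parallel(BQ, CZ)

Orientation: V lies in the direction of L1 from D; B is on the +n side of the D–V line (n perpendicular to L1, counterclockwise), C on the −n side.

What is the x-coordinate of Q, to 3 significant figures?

32.8

Tangency of A1 to both parallel lines with radius 4.3 puts B and C at D ± 4.3·n: B = (-3.30, 2.76), C = (3.30, -2.76). Equal radii place Q and Z the same way about V: Q = V + 4.3·n = (32.8, 45.9), Z = V − 4.3·n = (39.4, 40.4). So Q.x = 32.8.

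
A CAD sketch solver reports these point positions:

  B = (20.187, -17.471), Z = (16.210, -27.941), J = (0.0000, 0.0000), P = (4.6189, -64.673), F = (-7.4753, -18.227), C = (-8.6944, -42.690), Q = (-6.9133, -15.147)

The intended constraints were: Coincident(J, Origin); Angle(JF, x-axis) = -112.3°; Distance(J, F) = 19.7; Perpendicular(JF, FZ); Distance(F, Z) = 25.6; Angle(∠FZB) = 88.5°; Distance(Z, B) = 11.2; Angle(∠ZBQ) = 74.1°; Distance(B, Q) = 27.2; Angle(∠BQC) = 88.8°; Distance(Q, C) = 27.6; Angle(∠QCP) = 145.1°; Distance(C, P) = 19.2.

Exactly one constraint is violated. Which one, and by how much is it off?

Distance(C, P) = 19.2 — off by 6.50.

J = (0.00, 0.00) ✓; JF at -112.3° ✓; |JF| = 19.70 ✓; ∠(JF, FZ) = 90.00° ✓; |FZ| = 25.60 ✓; ∠FZB = 88.50° ✓; |ZB| = 11.20 ✓; ∠ZBQ = 74.10° ✓; |BQ| = 27.20 ✓; ∠BQC = 88.80° ✓; |QC| = 27.60 ✓; ∠QCP = 145.1° ✓; |CP| = 25.70 ✗.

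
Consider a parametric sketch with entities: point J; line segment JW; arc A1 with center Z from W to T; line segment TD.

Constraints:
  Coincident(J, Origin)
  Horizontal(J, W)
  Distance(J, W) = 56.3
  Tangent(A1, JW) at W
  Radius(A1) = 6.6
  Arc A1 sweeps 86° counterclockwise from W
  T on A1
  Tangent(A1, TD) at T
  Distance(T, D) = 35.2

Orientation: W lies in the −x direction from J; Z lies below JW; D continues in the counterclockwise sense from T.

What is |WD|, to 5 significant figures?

42.233

J is at the origin; J and W share the same y with |JW| = 56.3 and W on the −x side, so W = (-56.300, 0.0000). The tangent condition forces ZW to be normal to JW, so Z = W + (0, -6.6) = (-56.300, -6.6000). On A1, W sits at bearing 90° from Z; an 86° counterclockwise sweep puts T at bearing 176°, so T = Z + 6.6·(cos 176°, sin 176°) = (-62.884, -6.1396). A1 meets TD tangentially, so ZT is at right angles to TD, so TD runs along (−sin 176°, cos 176°); with |TD| = 35.2, D = (-65.339, -41.254). Then |WD| = |D − W| = 42.233.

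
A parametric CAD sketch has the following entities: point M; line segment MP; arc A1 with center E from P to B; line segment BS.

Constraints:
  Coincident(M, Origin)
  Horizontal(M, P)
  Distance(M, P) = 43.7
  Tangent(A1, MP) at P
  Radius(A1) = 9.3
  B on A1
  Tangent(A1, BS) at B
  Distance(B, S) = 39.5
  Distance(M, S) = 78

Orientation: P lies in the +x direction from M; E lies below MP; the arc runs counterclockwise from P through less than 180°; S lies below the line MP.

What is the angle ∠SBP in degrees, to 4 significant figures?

113.2°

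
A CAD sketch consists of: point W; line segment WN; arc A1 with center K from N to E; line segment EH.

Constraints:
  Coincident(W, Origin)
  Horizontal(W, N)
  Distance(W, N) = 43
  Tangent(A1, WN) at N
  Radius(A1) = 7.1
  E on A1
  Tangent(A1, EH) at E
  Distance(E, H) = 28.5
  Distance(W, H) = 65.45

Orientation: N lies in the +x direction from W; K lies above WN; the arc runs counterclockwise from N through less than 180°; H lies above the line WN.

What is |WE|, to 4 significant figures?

50.22

Checks: W.y = 0.00, N.y = 0.00 ✓; |KE| = 7.100 ✓; ∠(KE, EH) = 90.00° ✓; |EH| = 28.50 ✓; |WH| = 65.45 ✓.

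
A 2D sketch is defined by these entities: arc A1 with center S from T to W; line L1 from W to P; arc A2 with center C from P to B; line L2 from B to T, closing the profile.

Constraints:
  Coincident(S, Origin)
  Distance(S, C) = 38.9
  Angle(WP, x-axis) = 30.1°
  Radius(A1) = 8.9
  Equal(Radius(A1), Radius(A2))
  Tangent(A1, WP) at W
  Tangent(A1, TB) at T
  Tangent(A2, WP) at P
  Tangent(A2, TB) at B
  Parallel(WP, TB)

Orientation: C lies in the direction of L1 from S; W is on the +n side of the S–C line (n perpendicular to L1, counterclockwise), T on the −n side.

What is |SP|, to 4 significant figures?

39.91

The slot axis is L1's direction at 30.1°, so u = (cos 30.1°, sin 30.1°) = (0.8652, 0.5015) and n = (−sin 30.1°, cos 30.1°) = (-0.5015, 0.8652). S is at the origin and C lies 38.9 along u from S, so C = 38.9·u = (33.65, 19.51). Tangency of A1 to both parallel lines with radius 8.9 puts W and T at S ± 8.9·n: W = (-4.463, 7.700), T = (4.463, -7.700). Equal radii place P and B the same way about C: P = C + 8.9·n = (29.19, 27.21), B = C − 8.9·n = (38.12, 11.81). Then |SP| = |P − S| = 39.91.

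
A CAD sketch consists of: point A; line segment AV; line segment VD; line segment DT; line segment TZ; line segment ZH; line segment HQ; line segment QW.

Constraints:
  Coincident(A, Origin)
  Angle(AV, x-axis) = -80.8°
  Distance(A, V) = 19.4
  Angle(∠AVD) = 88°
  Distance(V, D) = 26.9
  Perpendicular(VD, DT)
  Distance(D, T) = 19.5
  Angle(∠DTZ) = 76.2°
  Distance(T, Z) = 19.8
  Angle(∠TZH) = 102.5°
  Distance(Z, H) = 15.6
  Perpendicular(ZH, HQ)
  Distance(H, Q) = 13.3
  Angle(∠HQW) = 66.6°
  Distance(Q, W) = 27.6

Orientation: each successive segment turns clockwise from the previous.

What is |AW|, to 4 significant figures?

10.48

ZH ⟂ HQ, so HQ runs at -174.1°; with |HQ| = 13.3, Q = (-17.99, -22.34). ∠HQW = 66.6° gives QW at 72.50° from the x-axis; with |QW| = 27.6, W = (-9.688, 3.987). Then |AW| = |W − A| = 10.48.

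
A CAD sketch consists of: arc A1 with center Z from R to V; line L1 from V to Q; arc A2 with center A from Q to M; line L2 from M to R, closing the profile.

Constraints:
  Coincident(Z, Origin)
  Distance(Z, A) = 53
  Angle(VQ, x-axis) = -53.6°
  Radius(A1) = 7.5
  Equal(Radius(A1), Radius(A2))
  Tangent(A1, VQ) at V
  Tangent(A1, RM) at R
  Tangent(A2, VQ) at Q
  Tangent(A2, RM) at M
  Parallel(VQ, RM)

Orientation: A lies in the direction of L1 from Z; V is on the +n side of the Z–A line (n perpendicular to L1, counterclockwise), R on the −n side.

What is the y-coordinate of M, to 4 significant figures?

-47.11

The slot axis is L1's direction at -53.6°, so u = (cos -53.6°, sin -53.6°) = (0.5934, -0.8049) and n = (−sin -53.6°, cos -53.6°) = (0.8049, 0.5934). Z is at the origin and A lies 53.0 along u from Z, so A = 53.0·u = (31.45, -42.66). Tangency of A1 to both parallel lines with radius 7.5 puts V and R at Z ± 7.5·n: V = (6.037, 4.451), R = (-6.037, -4.451). Equal radii place Q and M the same way about A: Q = A + 7.5·n = (37.49, -38.21), M = A − 7.5·n = (25.41, -47.11). So M.y = -47.11.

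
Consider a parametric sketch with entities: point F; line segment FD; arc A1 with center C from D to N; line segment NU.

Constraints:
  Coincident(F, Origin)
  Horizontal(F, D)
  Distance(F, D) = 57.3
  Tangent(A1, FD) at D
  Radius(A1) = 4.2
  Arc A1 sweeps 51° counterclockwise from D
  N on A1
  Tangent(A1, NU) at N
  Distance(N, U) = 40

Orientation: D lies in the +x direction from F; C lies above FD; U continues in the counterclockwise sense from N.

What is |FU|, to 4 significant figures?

91.74

F is at the origin; F and D share the same y with |FD| = 57.3 and D on the +x side, so D = (57.30, 0.000). Since A1 is tangent to FD there, CD ⟂ FD, so C = D + (0, 4.2) = (57.30, 4.200). On A1, D sits at bearing -90° from C; a 51° counterclockwise sweep puts N at bearing -39°, so N = C + 4.2·(cos -39°, sin -39°) = (60.56, 1.557). A1 meets NU tangentially, so CN is at right angles to NU, so NU runs along (−sin -39°, cos -39°); with |NU| = 40.0, U = (85.74, 32.64). Then |FU| = |U − F| = 91.74.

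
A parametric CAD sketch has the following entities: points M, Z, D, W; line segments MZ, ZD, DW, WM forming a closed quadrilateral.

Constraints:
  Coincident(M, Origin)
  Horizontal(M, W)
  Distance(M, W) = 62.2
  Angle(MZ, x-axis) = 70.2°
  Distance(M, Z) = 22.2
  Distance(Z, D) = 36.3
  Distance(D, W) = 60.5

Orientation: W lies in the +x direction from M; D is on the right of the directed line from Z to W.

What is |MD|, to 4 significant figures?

15.63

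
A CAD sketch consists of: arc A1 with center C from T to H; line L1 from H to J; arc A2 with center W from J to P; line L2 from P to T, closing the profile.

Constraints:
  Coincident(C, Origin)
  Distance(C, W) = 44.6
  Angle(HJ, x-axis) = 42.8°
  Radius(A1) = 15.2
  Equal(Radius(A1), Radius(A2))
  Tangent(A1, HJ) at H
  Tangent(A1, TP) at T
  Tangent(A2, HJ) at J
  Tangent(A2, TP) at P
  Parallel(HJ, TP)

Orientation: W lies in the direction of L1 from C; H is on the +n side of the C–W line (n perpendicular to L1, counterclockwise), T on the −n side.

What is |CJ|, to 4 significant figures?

47.12

The slot axis is L1's direction at 42.8°, so u = (cos 42.8°, sin 42.8°) = (0.7337, 0.6794) and n = (−sin 42.8°, cos 42.8°) = (-0.6794, 0.7337). C is at the origin and W lies 44.6 along u from C, so W = 44.6·u = (32.72, 30.30). Tangency of A1 to both parallel lines with radius 15.2 puts H and T at C ± 15.2·n: H = (-10.33, 11.15), T = (10.33, -11.15). Equal radii place J and P the same way about W: J = W + 15.2·n = (22.40, 41.46), P = W − 15.2·n = (43.05, 19.15). Then |CJ| = |J − C| = 47.12.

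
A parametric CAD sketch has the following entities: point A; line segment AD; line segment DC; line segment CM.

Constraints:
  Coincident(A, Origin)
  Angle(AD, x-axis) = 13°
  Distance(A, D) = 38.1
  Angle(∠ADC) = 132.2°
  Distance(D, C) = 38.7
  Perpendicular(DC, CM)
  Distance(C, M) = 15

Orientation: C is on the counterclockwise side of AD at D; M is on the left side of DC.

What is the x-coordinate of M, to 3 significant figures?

42.9

∠ADC = 132.2°, so DC runs at 13.0° + (180° − 132.2°) = 60.8° from the x-axis; with |DC| = 38.7, C = D + 38.7·(cos 60.8°, sin 60.8°) = (56.0, 42.4). The perpendicularity gives CM at right angles to DC; with |CM| = 15.0 on the left of DC, M = C + 15.0·(-0.873, 0.488) = (42.9, 49.7). So M.x = 42.9.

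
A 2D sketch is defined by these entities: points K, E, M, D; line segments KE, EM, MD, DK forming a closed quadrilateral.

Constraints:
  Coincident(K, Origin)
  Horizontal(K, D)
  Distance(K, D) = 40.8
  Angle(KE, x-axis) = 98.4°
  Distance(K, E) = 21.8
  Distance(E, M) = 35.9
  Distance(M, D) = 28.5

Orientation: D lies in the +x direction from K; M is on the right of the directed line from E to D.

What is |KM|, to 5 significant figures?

17.217

Checks: |EM| = 35.90 ✓; |MD| = 28.50 ✓.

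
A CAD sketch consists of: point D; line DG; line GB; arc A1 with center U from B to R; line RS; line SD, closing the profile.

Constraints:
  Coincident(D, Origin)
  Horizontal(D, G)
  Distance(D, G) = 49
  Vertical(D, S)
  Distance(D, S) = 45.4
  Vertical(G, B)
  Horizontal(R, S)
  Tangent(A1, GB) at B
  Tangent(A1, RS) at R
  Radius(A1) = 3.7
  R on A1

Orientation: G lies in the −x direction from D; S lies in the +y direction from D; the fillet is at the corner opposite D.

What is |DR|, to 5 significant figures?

64.135

D is at the origin; D and G share the same y with |DG| = 49.0 and G on the −x side, so G = (-49.000, 0.0000). D and S share the same x with |DS| = 45.4 and S on the +y side, so S = (0.0000, 45.400). The virtual corner opposite D is at (-49.000, 45.400). Tangency of A1 to GB means the radius UB is perpendicular to GB and tangency of A1 to RS means the radius UR is perpendicular to RS, with radius 3.7, so the center U sits 3.7 in from both sides at U = (-45.300, 41.700). That places the tangent points at B = (-49.000, 41.700) on GB and R = (-45.300, 45.400) on RS. Then |DR| = |R − D| = 64.135.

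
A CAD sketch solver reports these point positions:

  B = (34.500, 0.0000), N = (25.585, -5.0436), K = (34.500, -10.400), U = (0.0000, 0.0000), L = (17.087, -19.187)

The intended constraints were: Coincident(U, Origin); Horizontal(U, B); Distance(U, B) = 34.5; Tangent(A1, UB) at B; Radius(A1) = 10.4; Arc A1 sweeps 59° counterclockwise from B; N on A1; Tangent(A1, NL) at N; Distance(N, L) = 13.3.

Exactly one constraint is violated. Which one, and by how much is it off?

Distance(N, L) = 13.3 — off by 3.20.

U = (0.00, 0.00) ✓; U.y = 0.00, B.y = 0.00 ✓; |UB| = 34.50 ✓; ∠(KB, BU) = 90.00° ✓; |KB| = 10.40 ✓; bearing(K→N) − bearing(K→B) = 59.00° ✓; |KN| = 10.40 ✓; ∠(KN, NL) = 90.00° ✓; |NL| = 16.50 ✗.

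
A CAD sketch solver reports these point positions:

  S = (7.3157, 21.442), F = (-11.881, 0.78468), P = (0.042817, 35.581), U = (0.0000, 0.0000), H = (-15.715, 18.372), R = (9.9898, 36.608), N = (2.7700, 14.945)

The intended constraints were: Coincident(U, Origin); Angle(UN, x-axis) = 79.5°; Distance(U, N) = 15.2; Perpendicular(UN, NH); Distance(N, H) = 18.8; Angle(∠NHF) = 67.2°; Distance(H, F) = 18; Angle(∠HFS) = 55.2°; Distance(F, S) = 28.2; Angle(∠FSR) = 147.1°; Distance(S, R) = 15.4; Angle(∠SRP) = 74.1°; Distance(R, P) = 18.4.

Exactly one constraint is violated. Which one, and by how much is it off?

Distance(R, P) = 18.4 — off by 8.40.

U = (0.00, 0.00) ✓; UN at 79.50° ✓; |UN| = 15.20 ✓; ∠(UN, NH) = 90.00° ✓; |NH| = 18.80 ✓; ∠NHF = 67.20° ✓; |HF| = 18.00 ✓; ∠HFS = 55.20° ✓; |FS| = 28.20 ✓; ∠FSR = 147.1° ✓; |SR| = 15.40 ✓; ∠SRP = 74.11° ✓; |RP| = 10.00 ✗.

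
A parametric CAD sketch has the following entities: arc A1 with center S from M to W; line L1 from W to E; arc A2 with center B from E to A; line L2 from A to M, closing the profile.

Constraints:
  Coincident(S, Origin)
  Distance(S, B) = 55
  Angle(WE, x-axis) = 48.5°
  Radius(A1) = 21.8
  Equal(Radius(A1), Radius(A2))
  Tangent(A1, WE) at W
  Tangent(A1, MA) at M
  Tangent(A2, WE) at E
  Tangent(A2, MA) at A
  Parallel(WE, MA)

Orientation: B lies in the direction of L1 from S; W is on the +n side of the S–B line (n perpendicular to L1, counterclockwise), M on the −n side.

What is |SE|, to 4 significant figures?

59.16

Tangency of A1 to both parallel lines with radius 21.8 puts W and M at S ± 21.8·n: W = (-16.33, 14.45), M = (16.33, -14.45). Equal radii place E and A the same way about B: E = B + 21.8·n = (20.12, 55.64), A = B − 21.8·n = (52.77, 26.75). Then |SE| = |E − S| = 59.16.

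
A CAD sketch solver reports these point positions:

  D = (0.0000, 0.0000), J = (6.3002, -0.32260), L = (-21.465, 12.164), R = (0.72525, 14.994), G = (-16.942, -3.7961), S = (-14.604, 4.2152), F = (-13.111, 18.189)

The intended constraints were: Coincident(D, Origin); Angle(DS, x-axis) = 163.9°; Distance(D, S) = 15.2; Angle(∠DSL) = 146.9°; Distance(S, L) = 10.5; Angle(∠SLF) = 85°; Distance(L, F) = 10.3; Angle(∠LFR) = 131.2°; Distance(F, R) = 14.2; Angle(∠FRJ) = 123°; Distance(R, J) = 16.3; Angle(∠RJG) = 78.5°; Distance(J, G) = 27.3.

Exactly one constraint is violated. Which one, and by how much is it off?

Distance(J, G) = 27.3 — off by 3.80.

D = (0.00, 0.00) ✓; DS at 163.9° ✓; |DS| = 15.20 ✓; ∠DSL = 146.9° ✓; |SL| = 10.50 ✓; ∠SLF = 85.00° ✓; |LF| = 10.30 ✓; ∠LFR = 131.2° ✓; |FR| = 14.20 ✓; ∠FRJ = 123.0° ✓; |RJ| = 16.30 ✓; ∠RJG = 78.50° ✓; |JG| = 23.50 ✗.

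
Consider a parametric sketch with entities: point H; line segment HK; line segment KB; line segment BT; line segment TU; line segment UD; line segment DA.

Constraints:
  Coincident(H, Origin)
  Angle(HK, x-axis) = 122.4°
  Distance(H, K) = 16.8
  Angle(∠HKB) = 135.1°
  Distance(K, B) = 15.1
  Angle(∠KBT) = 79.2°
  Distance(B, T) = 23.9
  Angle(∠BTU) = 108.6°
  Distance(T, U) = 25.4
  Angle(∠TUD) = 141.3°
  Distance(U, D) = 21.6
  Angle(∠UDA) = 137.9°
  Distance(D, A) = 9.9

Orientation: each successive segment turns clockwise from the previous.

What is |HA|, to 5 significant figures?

24.691

H is at the origin; HK runs at 122.4° with length 16.8, so K = (-9.0019, 14.185). ∠HKB = 135.1° gives KB at 77.500° from the x-axis; with |KB| = 15.1, B = (-5.7337, 28.927). ∠KBT = 79.2° gives BT at -23.300° from the x-axis; with |BT| = 23.9, T = (16.217, 19.473). ∠BTU = 108.6° gives TU at -94.700° from the x-axis; with |TU| = 25.4, U = (14.136, -5.8413). ∠TUD = 141.3° gives UD at -133.40° from the x-axis; with |UD| = 21.6, D = (-0.70511, -21.535). ∠UDA = 137.9° gives DA at -175.50° from the x-axis; with |DA| = 9.9, A = (-10.575, -22.312). Then |HA| = |A − H| = 24.691.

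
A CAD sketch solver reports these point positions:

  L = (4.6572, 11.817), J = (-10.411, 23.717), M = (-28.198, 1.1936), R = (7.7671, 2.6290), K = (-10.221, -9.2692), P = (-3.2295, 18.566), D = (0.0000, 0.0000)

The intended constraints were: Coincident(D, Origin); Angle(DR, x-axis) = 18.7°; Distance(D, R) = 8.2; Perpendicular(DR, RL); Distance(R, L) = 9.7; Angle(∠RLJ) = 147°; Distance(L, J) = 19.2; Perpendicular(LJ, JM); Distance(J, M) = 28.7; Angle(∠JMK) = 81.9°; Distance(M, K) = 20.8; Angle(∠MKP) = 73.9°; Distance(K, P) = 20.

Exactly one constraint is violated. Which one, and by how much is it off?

Distance(K, P) = 20 — off by 8.70.

D = (0.00, 0.00) ✓; DR at 18.70° ✓; |DR| = 8.200 ✓; ∠(DR, RL) = 90.00° ✓; |RL| = 9.700 ✓; ∠RLJ = 147.0° ✓; |LJ| = 19.20 ✓; ∠(LJ, JM) = 90.00° ✓; |JM| = 28.70 ✓; ∠JMK = 81.90° ✓; |MK| = 20.80 ✓; ∠MKP = 73.90° ✓; |KP| = 28.70 ✗.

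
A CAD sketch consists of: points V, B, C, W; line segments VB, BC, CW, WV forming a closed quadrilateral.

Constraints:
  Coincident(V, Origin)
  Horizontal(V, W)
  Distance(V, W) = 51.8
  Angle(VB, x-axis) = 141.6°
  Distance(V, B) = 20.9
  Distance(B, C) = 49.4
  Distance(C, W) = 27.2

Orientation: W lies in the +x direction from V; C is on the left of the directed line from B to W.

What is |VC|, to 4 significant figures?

37.89

V is at the origin; V and W share the same y with |VW| = 51.8 and W in +x, so W = (51.8, 0). VB runs at 141.6° with |VB| = 20.9, so B = (-16.38, 12.98). C is determined by |BC| = 49.4 and |CW| = 27.2 together: it lies at the intersection of circle(B, 49.4) and circle(W, 27.2). With |BW| = 69.40, the foot of the radical line on BW is 46.95 from B and the perpendicular offset is √(49.4² − 46.95²) = 15.36. Taking the left-of-BW solution: C = (32.62, 19.28).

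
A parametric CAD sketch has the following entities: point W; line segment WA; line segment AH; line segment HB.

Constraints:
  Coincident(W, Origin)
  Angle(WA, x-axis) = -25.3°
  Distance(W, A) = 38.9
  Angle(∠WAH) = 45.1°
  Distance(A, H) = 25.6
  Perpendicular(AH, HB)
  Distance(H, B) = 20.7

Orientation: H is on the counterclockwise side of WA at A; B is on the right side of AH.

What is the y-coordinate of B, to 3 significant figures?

14.4

∠WAH = 45.1°, so AH runs at -25.3° + (180° − 45.1°) = 110° from the x-axis; with |AH| = 25.6, H = A + 25.6·(cos 110°, sin 110°) = (26.6, 7.49). The perpendicularity gives HB at right angles to AH; with |HB| = 20.7 on the right of AH, B = H + 20.7·(0.942, 0.335) = (46.1, 14.4). So B.y = 14.4.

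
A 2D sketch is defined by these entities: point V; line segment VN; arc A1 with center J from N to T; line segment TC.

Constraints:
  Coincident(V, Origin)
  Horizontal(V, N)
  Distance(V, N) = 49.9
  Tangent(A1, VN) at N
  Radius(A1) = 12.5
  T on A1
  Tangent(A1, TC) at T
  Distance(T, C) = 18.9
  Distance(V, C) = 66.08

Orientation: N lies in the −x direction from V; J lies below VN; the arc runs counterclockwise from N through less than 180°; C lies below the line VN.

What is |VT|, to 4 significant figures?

63.93

Checks: V = (0.00, 0.00) ✓; ∠(JN, NV) = 90.00° ✓; |JT| = 12.50 ✓; ∠(JT, TC) = 90.00° ✓; |TC| = 18.90 ✓; |VC| = 66.08 ✓.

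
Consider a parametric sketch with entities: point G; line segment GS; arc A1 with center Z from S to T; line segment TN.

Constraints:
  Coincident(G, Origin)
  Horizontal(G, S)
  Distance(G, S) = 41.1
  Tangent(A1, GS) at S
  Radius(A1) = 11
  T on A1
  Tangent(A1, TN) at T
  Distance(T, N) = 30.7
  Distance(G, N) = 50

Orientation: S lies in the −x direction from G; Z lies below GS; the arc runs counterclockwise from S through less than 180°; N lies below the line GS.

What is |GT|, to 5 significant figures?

52.553

G is at the origin; G and S share the same y with |GS| = 41.1 and S on the −x side, so S = (-41.100, 0.0000). Tangency of A1 to GS means the radius ZS is perpendicular to GS, so Z = S + (0, -11) = (-41.100, -11.000). Since ZT ⟂ TN (tangency), |ZN| = √(11.0² + 30.7²) = 32.611 regardless of where T sits on A1. So N lies on both circle(G, 50.0) and circle(Z, 32.611); the below-GS intersection is N = (-28.503, -41.080). T is the foot of the tangent from N: T = (-49.218, -18.422).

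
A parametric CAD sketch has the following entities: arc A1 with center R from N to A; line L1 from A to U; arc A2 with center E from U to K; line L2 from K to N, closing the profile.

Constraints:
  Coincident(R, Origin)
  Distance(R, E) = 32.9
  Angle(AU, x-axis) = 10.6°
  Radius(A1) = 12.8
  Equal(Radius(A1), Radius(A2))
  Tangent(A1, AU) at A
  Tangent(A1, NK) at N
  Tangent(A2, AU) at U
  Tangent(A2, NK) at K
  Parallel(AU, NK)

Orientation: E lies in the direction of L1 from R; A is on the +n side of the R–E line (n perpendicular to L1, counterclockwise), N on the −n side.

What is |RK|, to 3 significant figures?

35.3

The slot axis is L1's direction at 10.6°, so u = (cos 10.6°, sin 10.6°) = (0.983, 0.184) and n = (−sin 10.6°, cos 10.6°) = (-0.184, 0.983). R is at the origin and E lies 32.9 along u from R, so E = 32.9·u = (32.3, 6.05). Tangency of A1 to both parallel lines with radius 12.8 puts A and N at R ± 12.8·n: A = (-2.35, 12.6), N = (2.35, -12.6). Equal radii place U and K the same way about E: U = E + 12.8·n = (30.0, 18.6), K = E − 12.8·n = (34.7, -6.53). Then |RK| = |K − R| = 35.3.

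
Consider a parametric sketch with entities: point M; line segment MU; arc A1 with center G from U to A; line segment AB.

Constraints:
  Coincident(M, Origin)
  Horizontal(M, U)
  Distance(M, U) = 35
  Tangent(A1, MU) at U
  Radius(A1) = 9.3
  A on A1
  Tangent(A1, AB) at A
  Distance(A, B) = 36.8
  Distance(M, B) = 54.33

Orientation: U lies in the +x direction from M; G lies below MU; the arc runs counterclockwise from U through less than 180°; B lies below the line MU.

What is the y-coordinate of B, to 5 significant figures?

-46.595

Checks: ∠(GU, UM) = 90.00° ✓; |GU| = 9.300 ✓; |GA| = 9.300 ✓; ∠(GA, AB) = 90.00° ✓; |AB| = 36.80 ✓; |MB| = 54.33 ✓.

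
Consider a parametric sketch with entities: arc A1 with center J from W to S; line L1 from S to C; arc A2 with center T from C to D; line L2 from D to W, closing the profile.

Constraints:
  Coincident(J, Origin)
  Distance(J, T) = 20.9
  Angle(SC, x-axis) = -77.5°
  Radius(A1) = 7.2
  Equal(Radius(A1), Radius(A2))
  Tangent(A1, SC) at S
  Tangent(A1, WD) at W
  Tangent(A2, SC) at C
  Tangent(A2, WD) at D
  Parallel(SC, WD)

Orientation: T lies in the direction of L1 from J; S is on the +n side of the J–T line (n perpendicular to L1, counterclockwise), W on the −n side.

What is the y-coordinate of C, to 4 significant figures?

-18.85

The slot axis is L1's direction at -77.5°, so u = (cos -77.5°, sin -77.5°) = (0.2164, -0.9763) and n = (−sin -77.5°, cos -77.5°) = (0.9763, 0.2164). J is at the origin and T lies 20.9 along u from J, so T = 20.9·u = (4.524, -20.40). Tangency of A1 to both parallel lines with radius 7.2 puts S and W at J ± 7.2·n: S = (7.029, 1.558), W = (-7.029, -1.558). Equal radii place C and D the same way about T: C = T + 7.2·n = (11.55, -18.85), D = T − 7.2·n = (-2.506, -21.96). So C.y = -18.85.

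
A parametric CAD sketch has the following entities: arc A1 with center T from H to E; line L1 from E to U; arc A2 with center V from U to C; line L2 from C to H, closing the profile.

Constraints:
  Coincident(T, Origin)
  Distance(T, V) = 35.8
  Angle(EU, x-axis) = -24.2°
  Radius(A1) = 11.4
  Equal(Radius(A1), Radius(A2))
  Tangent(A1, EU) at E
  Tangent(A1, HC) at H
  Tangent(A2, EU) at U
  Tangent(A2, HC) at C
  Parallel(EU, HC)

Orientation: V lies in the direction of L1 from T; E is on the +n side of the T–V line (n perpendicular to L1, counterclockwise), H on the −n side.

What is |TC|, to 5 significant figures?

37.571

Tangency of A1 to both parallel lines with radius 11.4 puts E and H at T ± 11.4·n: E = (4.6731, 10.398), H = (-4.6731, -10.398). Equal radii place U and C the same way about V: U = V + 11.4·n = (37.327, -4.2771), C = V − 11.4·n = (27.981, -25.073). Then |TC| = |C − T| = 37.571.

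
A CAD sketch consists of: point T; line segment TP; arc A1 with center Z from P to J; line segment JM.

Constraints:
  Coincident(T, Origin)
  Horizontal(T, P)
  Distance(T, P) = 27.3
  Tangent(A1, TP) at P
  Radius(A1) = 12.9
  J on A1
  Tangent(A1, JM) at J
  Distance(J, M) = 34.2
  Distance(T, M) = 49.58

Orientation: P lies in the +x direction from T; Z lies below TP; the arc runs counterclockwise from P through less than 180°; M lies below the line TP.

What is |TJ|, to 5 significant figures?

19.462

Checks: |ZJ| = 12.90 ✓; ∠(ZJ, JM) = 90.00° ✓; |JM| = 34.20 ✓; |TM| = 49.58 ✓.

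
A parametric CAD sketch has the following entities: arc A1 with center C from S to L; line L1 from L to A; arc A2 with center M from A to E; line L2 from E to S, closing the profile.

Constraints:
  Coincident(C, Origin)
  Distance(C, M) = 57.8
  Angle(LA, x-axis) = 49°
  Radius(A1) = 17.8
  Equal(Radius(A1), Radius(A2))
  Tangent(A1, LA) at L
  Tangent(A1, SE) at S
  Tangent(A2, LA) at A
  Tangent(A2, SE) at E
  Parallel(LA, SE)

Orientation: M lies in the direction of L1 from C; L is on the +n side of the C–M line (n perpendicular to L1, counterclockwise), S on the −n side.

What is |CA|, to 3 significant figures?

60.5

Tangency of A1 to both parallel lines with radius 17.8 puts L and S at C ± 17.8·n: L = (-13.4, 11.7), S = (13.4, -11.7). Equal radii place A and E the same way about M: A = M + 17.8·n = (24.5, 55.3), E = M − 17.8·n = (51.4, 31.9). Then |CA| = |A − C| = 60.5.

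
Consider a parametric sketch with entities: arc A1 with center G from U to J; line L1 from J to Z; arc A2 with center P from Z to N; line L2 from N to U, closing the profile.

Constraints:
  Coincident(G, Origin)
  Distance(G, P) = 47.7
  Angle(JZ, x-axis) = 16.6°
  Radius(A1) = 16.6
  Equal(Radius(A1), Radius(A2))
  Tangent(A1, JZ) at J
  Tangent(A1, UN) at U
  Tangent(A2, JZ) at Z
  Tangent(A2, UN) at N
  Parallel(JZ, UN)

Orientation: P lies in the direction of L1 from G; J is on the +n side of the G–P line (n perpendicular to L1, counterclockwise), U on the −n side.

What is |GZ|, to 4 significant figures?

50.51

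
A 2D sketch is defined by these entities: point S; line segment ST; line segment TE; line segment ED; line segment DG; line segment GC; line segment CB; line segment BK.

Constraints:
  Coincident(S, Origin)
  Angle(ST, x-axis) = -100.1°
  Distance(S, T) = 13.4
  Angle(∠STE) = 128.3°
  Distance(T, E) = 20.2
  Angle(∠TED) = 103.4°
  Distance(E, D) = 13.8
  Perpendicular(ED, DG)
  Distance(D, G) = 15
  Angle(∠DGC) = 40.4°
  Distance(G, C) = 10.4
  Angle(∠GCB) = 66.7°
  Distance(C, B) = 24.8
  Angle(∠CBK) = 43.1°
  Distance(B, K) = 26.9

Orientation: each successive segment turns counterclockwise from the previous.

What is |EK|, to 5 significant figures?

28.941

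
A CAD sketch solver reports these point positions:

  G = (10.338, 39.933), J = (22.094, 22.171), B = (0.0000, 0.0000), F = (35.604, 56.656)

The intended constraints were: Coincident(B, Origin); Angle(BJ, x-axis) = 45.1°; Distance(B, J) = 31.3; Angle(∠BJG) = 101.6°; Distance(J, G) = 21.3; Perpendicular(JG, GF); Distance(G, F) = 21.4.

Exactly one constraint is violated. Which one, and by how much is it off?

Distance(G, F) = 21.4 — off by 8.90.

B = (0.00, 0.00) ✓; BJ at 45.10° ✓; |BJ| = 31.30 ✓; ∠BJG = 101.6° ✓; |JG| = 21.30 ✓; ∠(JG, GF) = 90.00° ✓; |GF| = 30.30 ✗.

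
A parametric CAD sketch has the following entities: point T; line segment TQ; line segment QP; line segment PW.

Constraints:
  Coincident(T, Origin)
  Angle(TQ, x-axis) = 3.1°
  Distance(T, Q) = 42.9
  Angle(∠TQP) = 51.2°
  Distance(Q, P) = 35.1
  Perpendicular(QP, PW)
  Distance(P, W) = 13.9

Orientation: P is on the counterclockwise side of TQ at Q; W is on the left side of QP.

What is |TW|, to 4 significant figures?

21.19

∠TQP = 51.2°, so QP runs at 3.1° + (180° − 51.2°) = 131.9° from the x-axis; with |QP| = 35.1, P = Q + 35.1·(cos 131.9°, sin 131.9°) = (19.40, 28.45). QP ⟂ PW; with |PW| = 13.9 on the left of QP, W = P + 13.9·(-0.7443, -0.6678) = (9.050, 19.16). Then |TW| = |W − T| = 21.19.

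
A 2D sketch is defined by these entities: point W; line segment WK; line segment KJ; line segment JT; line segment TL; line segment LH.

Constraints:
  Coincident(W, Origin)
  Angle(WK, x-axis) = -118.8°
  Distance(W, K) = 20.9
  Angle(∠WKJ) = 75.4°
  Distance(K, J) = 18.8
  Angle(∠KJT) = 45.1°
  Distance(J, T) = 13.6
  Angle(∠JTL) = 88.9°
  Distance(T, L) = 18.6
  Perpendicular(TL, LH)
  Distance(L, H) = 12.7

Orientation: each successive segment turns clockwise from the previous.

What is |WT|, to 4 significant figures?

11.30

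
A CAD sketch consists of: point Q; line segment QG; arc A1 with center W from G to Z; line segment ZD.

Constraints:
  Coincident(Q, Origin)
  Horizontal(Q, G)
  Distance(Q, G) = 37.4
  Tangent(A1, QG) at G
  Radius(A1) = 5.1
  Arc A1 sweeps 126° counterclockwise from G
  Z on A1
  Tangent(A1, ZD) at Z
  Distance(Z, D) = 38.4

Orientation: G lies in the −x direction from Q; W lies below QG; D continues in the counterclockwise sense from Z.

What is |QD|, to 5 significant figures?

43.510

On A1, G sits at bearing 90° from W; a 126° counterclockwise sweep puts Z at bearing 216°, so Z = W + 5.1·(cos 216°, sin 216°) = (-41.526, -8.0977). The tangent condition forces WZ to be normal to ZD, so ZD runs along (−sin 216°, cos 216°); with |ZD| = 38.4, D = (-18.955, -39.164). Then |QD| = |D − Q| = 43.510.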